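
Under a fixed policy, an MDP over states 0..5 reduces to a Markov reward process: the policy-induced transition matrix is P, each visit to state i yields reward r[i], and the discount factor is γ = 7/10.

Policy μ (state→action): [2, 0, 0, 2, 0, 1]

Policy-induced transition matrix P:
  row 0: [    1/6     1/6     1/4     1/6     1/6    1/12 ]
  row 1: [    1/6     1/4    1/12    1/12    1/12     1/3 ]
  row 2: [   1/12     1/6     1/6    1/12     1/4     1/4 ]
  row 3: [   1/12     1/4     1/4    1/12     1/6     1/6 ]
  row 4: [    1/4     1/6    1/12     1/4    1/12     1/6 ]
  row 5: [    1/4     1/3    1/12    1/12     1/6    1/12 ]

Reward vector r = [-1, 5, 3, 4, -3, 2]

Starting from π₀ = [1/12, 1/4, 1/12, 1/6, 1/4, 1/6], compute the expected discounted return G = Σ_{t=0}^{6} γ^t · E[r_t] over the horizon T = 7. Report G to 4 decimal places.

t=0: π = [0.0833, 0.2500, 0.0833, 0.1667, 0.2500, 0.1667], E[r] = 1.6667, γ^t·E[r] = 1.666667, running G = 1.666667
t=1: π = [0.1806, 0.2292, 0.1319, 0.1319, 0.1319, 0.1944], E[r] = 1.8819, γ^t·E[r] = 1.317361, running G = 2.984028
t=2: π = [0.1719, 0.2292, 0.1464, 0.1204, 0.1476, 0.1846], E[r] = 1.8212, γ^t·E[r] = 0.892378, running G = 3.876406
t=3: π = [0.1721, 0.2266, 0.1442, 0.1223, 0.1475, 0.1874], E[r] = 1.8147, γ^t·E[r] = 0.622448, running G = 4.498855
t=4: π = [0.1724, 0.2270, 0.1444, 0.1223, 0.1475, 0.1865], E[r] = 1.8151, γ^t·E[r] = 0.435814, running G = 4.934669
t=5: π = [0.1723, 0.2268, 0.1445, 0.1223, 0.1475, 0.1866], E[r] = 1.8153, γ^t·E[r] = 0.305094, running G = 5.239763
t=6: π = [0.1723, 0.2269, 0.1445, 0.1223, 0.1475, 0.1866], E[r] = 1.8152, γ^t·E[r] = 0.213558, running G = 5.453320

G = 5.4533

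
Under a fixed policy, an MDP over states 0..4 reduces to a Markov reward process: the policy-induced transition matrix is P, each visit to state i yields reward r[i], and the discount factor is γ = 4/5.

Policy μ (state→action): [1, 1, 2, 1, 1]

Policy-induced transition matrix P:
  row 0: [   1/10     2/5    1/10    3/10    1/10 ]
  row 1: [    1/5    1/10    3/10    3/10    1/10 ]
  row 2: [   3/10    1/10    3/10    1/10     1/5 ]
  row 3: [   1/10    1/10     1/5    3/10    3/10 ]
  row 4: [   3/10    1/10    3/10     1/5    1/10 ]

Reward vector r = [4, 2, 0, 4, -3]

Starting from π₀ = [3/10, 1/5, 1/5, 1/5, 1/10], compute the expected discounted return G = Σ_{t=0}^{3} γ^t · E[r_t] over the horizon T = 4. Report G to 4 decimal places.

G = 5.1607

t=0: π = [0.3000, 0.2000, 0.2000, 0.2000, 0.1000], E[r] = 2.1000, γ^t·E[r] = 2.100000, running G = 2.100000
t=1: π = [0.1800, 0.1900, 0.2200, 0.2500, 0.1600], E[r] = 1.6200, γ^t·E[r] = 1.296000, running G = 3.396000
t=2: π = [0.1950, 0.1540, 0.2390, 0.2400, 0.1720], E[r] = 1.5320, γ^t·E[r] = 0.980480, running G = 4.376480
t=3: π = [0.1976, 0.1585, 0.2370, 0.2350, 0.1719], E[r] = 1.5317, γ^t·E[r] = 0.784230, running G = 5.160710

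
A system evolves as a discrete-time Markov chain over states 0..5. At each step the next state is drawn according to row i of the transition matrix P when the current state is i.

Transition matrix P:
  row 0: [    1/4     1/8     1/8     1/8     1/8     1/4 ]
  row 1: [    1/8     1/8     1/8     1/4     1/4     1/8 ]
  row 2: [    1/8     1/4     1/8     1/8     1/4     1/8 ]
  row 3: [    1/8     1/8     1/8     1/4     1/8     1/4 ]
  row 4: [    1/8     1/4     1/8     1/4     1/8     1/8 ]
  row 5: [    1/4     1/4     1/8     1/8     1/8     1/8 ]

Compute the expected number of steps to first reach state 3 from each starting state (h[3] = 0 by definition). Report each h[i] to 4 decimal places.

First-step conditioning: h[3] = 0; for i ≠ 3, h[i] = 1 + Σ_k P[i][k]·h[k].
  h[0] = 1 + 1/4·h[0] + 1/8·h[1] + 1/8·h[2] + 1/8·h[4] + 1/4·h[5]
  h[1] = 1 + 1/8·h[0] + 1/8·h[1] + 1/8·h[2] + 1/4·h[4] + 1/8·h[5]
  h[2] = 1 + 1/8·h[0] + 1/4·h[1] + 1/8·h[2] + 1/4·h[4] + 1/8·h[5]
  h[4] = 1 + 1/8·h[0] + 1/4·h[1] + 1/8·h[2] + 1/8·h[4] + 1/8·h[5]
  h[5] = 1 + 1/4·h[0] + 1/4·h[1] + 1/8·h[2] + 1/8·h[4] + 1/8·h[5]
Solving the 5×5 linear system over states ≠ 3 gives exactly h = [4096/689, 3520/689, 3960/689, 0, 3520/689, 4032/689] (h[3] = 0 is the target).

h = [5.9448, 5.1089, 5.7475, 0.0000, 5.1089, 5.8520]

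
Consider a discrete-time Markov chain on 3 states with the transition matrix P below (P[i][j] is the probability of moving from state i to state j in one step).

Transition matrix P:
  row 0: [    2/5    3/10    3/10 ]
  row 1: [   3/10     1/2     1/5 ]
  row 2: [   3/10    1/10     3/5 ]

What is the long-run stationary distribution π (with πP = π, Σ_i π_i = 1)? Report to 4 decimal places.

Balance equations π_j = Σ_i π_i·P[i][j]:
  π_0 = 2/5·π_0 + 3/10·π_1 + 3/10·π_2
  π_1 = 3/10·π_0 + 1/2·π_1 + 1/10·π_2
  normalize: π_0 + π_1 + π_2 = 1
Solving the linear system gives exactly π = [1/3, 5/18, 7/18].

π = [0.3333, 0.2778, 0.3889]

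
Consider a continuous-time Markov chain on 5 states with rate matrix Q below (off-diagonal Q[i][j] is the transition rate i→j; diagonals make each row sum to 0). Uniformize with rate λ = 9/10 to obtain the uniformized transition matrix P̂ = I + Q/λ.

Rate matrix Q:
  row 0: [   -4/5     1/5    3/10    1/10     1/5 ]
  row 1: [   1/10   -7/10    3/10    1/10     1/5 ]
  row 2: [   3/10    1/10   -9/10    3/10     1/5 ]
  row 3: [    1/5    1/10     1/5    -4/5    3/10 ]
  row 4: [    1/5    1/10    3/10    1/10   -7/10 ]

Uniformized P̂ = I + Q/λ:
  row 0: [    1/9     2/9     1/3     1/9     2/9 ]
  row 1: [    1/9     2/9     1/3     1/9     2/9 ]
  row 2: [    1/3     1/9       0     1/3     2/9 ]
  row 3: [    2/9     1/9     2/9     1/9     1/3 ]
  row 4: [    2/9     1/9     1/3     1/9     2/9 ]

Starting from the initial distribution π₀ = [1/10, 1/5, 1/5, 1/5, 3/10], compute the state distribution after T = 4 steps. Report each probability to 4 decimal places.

t=0: π = [0.1000, 0.2000, 0.2000, 0.2000, 0.3000]
t=1: π = [0.2111, 0.1444, 0.2444, 0.1556, 0.2444]
t=2: π = [0.2099, 0.1506, 0.2346, 0.1654, 0.2395]
t=3: π = [0.2082, 0.1512, 0.2368, 0.1632, 0.2406]
t=4: π = [0.2086, 0.1510, 0.2363, 0.1637, 0.2404]

π = [0.2086, 0.1510, 0.2363, 0.1637, 0.2404]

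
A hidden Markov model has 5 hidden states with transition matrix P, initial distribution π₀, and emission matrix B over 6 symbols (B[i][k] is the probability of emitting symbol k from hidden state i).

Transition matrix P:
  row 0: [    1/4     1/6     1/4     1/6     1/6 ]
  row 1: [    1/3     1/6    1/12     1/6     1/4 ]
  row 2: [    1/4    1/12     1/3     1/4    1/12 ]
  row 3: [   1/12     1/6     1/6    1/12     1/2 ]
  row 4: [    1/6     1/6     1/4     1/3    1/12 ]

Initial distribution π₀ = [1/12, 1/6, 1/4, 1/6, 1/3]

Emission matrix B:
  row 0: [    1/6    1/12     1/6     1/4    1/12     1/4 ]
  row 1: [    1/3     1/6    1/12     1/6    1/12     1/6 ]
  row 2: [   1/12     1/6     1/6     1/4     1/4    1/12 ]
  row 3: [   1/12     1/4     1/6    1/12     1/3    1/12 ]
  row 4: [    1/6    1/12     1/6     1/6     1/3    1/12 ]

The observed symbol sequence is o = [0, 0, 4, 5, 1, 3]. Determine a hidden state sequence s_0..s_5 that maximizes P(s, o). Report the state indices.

t=0: δ = [1.389e-02, 5.556e-02, 2.083e-02, 1.389e-02, 5.556e-02]  (obs o_0=0)
t=1: δ = [3.086e-03, 3.086e-03, 1.157e-03, 1.543e-03, 2.315e-03]  ψ = [1, 1, 4, 4, 1]  (obs o_1=0)
t=2: δ = [8.573e-05, 4.287e-05, 1.929e-04, 2.572e-04, 2.572e-04]  ψ = [1, 0, 0, 4, 1]  (obs o_2=4)
t=3: δ = [1.206e-05, 7.144e-06, 5.358e-06, 7.144e-06, 1.072e-05]  ψ = [2, 3, 2, 4, 3]  (obs o_3=5)
t=4: δ = [2.512e-07, 3.349e-07, 5.023e-07, 8.931e-07, 2.977e-07]  ψ = [0, 0, 0, 4, 3]  (obs o_4=1)
t=5: δ = [3.140e-08, 2.481e-08, 4.186e-08, 1.047e-08, 7.442e-08]  ψ = [2, 3, 2, 2, 3]  (obs o_5=3)
backtrack: best end state = 4; path = [1, 4, 3, 4, 3, 4]

path = [1, 4, 3, 4, 3, 4]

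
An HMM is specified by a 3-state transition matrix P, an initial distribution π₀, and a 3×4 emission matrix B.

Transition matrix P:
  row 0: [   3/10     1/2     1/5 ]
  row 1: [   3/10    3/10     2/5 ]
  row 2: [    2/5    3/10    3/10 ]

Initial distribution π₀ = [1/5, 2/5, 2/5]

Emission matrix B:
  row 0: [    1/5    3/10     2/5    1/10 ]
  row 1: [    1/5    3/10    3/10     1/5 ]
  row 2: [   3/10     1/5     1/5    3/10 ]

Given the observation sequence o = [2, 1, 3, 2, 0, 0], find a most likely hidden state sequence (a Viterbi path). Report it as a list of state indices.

path = [0, 1, 2, 0, 1, 2]

t=0: δ = [8.000e-02, 1.200e-01, 8.000e-02]  (obs o_0=2)
t=1: δ = [1.080e-02, 1.200e-02, 9.600e-03]  ψ = [1, 0, 1]  (obs o_1=1)
t=2: δ = [3.840e-04, 1.080e-03, 1.440e-03]  ψ = [2, 0, 1]  (obs o_2=3)
t=3: δ = [2.304e-04, 1.296e-04, 8.640e-05]  ψ = [2, 2, 1]  (obs o_3=2)
t=4: δ = [1.382e-05, 2.304e-05, 1.555e-05]  ψ = [0, 0, 1]  (obs o_4=0)
t=5: δ = [1.382e-06, 1.382e-06, 2.765e-06]  ψ = [1, 0, 1]  (obs o_5=0)
backtrack: best end state = 2; path = [0, 1, 2, 0, 1, 2]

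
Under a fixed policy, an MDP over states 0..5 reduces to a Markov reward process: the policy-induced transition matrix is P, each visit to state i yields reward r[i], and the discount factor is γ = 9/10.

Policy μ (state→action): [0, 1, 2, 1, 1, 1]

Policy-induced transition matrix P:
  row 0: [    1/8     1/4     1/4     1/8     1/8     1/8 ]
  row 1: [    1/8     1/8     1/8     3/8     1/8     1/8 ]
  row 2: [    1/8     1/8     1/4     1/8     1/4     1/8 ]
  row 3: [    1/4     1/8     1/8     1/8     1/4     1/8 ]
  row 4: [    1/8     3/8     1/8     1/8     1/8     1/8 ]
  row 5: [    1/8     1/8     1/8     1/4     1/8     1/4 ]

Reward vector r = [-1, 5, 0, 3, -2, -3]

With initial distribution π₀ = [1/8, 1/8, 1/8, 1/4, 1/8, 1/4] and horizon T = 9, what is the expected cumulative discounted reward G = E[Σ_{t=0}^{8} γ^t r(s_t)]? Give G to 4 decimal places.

t=0: π = [0.1250, 0.1250, 0.1250, 0.2500, 0.1250, 0.2500], E[r] = 0.2500, γ^t·E[r] = 0.250000, running G = 0.250000
t=1: π = [0.1563, 0.1719, 0.1563, 0.1875, 0.1719, 0.1563], E[r] = 0.4531, γ^t·E[r] = 0.407813, running G = 0.657813
t=2: π = [0.1484, 0.1875, 0.1641, 0.1875, 0.1680, 0.1445], E[r] = 0.5820, γ^t·E[r] = 0.471445, running G = 1.129258
t=3: π = [0.1484, 0.1855, 0.1641, 0.1899, 0.1689, 0.1431], E[r] = 0.5820, γ^t·E[r] = 0.424301, running G = 1.553559
t=4: π = [0.1487, 0.1858, 0.1641, 0.1893, 0.1693, 0.1429], E[r] = 0.5809, γ^t·E[r] = 0.381110, running G = 1.934668
t=5: π = [0.1487, 0.1859, 0.1641, 0.1893, 0.1692, 0.1429], E[r] = 0.5819, γ^t·E[r] = 0.343594, running G = 2.278262
t=6: π = [0.1487, 0.1859, 0.1641, 0.1893, 0.1692, 0.1429], E[r] = 0.5818, γ^t·E[r] = 0.309183, running G = 2.587445
t=7: π = [0.1487, 0.1859, 0.1641, 0.1893, 0.1692, 0.1429], E[r] = 0.5818, γ^t·E[r] = 0.278257, running G = 2.865703
t=8: π = [0.1487, 0.1859, 0.1641, 0.1893, 0.1692, 0.1429], E[r] = 0.5818, γ^t·E[r] = 0.250436, running G = 3.116138

G = 3.1161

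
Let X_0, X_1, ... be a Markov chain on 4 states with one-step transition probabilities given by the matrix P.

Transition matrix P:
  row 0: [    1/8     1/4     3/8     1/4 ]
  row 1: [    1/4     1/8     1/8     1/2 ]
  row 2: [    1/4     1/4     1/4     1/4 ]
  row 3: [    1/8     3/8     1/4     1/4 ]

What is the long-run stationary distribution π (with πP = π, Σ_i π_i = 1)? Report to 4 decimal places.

Balance equations π_j = Σ_i π_i·P[i][j]:
  π_0 = 1/8·π_0 + 1/4·π_1 + 1/4·π_2 + 1/8·π_3
  π_1 = 1/4·π_0 + 1/8·π_1 + 1/4·π_2 + 3/8·π_3
  π_2 = 3/8·π_0 + 1/8·π_1 + 1/4·π_2 + 1/4·π_3
  normalize: π_0 + π_1 + π_2 + π_3 = 1
Solving the linear system gives exactly π = [59/315, 9/35, 76/315, 11/35].

π = [0.1873, 0.2571, 0.2413, 0.3143]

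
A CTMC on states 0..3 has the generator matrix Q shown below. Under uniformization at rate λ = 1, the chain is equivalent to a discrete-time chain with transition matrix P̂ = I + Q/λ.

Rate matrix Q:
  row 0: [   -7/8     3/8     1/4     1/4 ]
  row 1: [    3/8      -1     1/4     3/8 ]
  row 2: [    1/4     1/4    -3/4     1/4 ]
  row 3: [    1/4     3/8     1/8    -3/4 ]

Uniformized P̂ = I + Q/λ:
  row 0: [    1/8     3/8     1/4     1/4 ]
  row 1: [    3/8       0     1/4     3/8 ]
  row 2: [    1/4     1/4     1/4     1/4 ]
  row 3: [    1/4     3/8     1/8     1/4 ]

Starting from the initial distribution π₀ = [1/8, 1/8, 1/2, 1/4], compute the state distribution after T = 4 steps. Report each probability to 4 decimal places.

π = [0.2507, 0.2526, 0.2149, 0.2819]

t=0: π = [0.1250, 0.1250, 0.5000, 0.2500]
t=1: π = [0.2500, 0.2656, 0.2188, 0.2656]
t=2: π = [0.2520, 0.2480, 0.2168, 0.2832]
t=3: π = [0.2495, 0.2549, 0.2146, 0.2810]
t=4: π = [0.2507, 0.2526, 0.2149, 0.2819]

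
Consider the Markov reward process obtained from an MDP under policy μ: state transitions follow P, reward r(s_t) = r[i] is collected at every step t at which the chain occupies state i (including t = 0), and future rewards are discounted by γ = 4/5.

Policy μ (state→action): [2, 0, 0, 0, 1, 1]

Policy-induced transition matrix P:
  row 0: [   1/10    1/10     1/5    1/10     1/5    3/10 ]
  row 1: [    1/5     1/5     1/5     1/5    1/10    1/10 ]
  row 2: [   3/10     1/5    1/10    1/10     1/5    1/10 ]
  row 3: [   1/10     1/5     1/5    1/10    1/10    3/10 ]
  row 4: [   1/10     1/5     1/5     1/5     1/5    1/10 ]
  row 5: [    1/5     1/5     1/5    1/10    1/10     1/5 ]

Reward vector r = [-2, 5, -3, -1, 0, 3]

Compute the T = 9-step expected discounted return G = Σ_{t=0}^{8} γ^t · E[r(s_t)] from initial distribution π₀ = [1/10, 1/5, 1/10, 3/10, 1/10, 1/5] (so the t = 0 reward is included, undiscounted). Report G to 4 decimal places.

t=0: π = [0.1000, 0.2000, 0.1000, 0.3000, 0.1000, 0.2000], E[r] = 0.8000, γ^t·E[r] = 0.800000, running G = 0.800000
t=1: π = [0.1600, 0.1900, 0.1900, 0.1300, 0.1300, 0.2000], E[r] = 0.5300, γ^t·E[r] = 0.424000, running G = 1.224000
t=2: π = [0.1770, 0.1840, 0.1810, 0.1320, 0.1480, 0.1780], E[r] = 0.4250, γ^t·E[r] = 0.272000, running G = 1.496000
t=3: π = [0.1724, 0.1823, 0.1819, 0.1332, 0.1506, 0.1796], E[r] = 0.4266, γ^t·E[r] = 0.218419, running G = 1.714419
t=4: π = [0.1726, 0.1828, 0.1818, 0.1333, 0.1505, 0.1791], E[r] = 0.4272, γ^t·E[r] = 0.174973, running G = 1.889392
t=5: π = [0.1725, 0.1827, 0.1818, 0.1333, 0.1505, 0.1791], E[r] = 0.4271, γ^t·E[r] = 0.139946, running G = 2.029338
t=6: π = [0.1725, 0.1827, 0.1818, 0.1333, 0.1505, 0.1791], E[r] = 0.4271, γ^t·E[r] = 0.111963, running G = 2.141301
t=7: π = [0.1725, 0.1827, 0.1818, 0.1333, 0.1505, 0.1791], E[r] = 0.4271, γ^t·E[r] = 0.089570, running G = 2.230871
t=8: π = [0.1725, 0.1827, 0.1818, 0.1333, 0.1505, 0.1791], E[r] = 0.4271, γ^t·E[r] = 0.071656, running G = 2.302527

G = 2.3025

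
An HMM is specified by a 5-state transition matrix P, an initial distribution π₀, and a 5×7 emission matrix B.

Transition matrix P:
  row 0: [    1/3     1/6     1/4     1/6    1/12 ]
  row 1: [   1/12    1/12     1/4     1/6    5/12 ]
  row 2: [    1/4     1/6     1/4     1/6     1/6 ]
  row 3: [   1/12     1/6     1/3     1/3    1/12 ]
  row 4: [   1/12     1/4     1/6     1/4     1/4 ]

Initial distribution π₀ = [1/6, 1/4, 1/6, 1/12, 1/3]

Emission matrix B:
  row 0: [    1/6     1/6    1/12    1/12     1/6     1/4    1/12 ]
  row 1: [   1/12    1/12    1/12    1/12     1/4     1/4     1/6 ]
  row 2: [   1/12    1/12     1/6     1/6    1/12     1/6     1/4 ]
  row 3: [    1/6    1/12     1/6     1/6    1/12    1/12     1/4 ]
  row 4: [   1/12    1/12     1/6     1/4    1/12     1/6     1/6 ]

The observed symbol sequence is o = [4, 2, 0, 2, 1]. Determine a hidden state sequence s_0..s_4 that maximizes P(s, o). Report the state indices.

path = [1, 4, 3, 2, 0]

t=0: δ = [2.778e-02, 6.250e-02, 1.389e-02, 6.944e-03, 2.778e-02]  (obs o_0=4)
t=1: δ = [7.716e-04, 5.787e-04, 2.604e-03, 1.736e-03, 4.340e-03]  ψ = [0, 4, 1, 1, 1]  (obs o_1=2)
t=2: δ = [1.085e-04, 9.042e-05, 6.028e-05, 1.808e-04, 9.042e-05]  ψ = [2, 4, 4, 4, 4]  (obs o_2=0)
t=3: δ = [3.014e-06, 2.512e-06, 1.005e-05, 1.005e-05, 6.279e-06]  ψ = [0, 3, 3, 3, 1]  (obs o_3=2)
t=4: δ = [4.186e-07, 1.395e-07, 2.791e-07, 2.791e-07, 1.395e-07]  ψ = [2, 2, 3, 3, 2]  (obs o_4=1)
backtrack: best end state = 0; path = [1, 4, 3, 2, 0]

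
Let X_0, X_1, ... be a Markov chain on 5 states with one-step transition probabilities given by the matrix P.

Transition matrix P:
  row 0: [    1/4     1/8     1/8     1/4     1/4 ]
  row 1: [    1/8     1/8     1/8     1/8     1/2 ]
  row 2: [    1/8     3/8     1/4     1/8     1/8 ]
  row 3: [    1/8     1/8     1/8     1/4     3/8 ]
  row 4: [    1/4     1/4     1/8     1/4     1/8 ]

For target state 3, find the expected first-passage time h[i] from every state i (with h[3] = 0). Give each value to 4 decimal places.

First-step conditioning: h[3] = 0; for i ≠ 3, h[i] = 1 + Σ_k P[i][k]·h[k].
  h[0] = 1 + 1/4·h[0] + 1/8·h[1] + 1/8·h[2] + 1/4·h[4]
  h[1] = 1 + 1/8·h[0] + 1/8·h[1] + 1/8·h[2] + 1/2·h[4]
  h[2] = 1 + 1/8·h[0] + 3/8·h[1] + 1/4·h[2] + 1/8·h[4]
  h[4] = 1 + 1/4·h[0] + 1/4·h[1] + 1/8·h[2] + 1/8·h[4]
Solving the 4×4 linear system over states ≠ 3 gives exactly h = [245/51, 553/102, 577/102, 0, 497/102] (h[3] = 0 is the target).

h = [4.8039, 5.4216, 5.6569, 0.0000, 4.8725]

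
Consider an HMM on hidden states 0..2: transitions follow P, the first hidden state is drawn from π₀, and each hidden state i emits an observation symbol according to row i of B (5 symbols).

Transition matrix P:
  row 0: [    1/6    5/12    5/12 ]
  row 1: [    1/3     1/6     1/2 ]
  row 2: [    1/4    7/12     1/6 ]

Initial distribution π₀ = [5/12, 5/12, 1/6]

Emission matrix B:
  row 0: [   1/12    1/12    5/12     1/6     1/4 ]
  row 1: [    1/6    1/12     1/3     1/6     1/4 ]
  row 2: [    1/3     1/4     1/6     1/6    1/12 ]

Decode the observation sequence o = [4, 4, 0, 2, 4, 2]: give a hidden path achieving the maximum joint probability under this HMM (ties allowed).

path = [0, 1, 2, 1, 0, 1]

t=0: δ = [1.042e-01, 1.042e-01, 1.389e-02]  (obs o_0=4)
t=1: δ = [8.681e-03, 1.085e-02, 4.340e-03]  ψ = [1, 0, 1]  (obs o_1=4)
t=2: δ = [3.014e-04, 6.028e-04, 1.808e-03]  ψ = [1, 0, 1]  (obs o_2=0)
t=3: δ = [1.884e-04, 3.516e-04, 5.023e-05]  ψ = [2, 2, 1]  (obs o_3=2)
t=4: δ = [2.930e-05, 1.962e-05, 1.465e-05]  ψ = [1, 0, 1]  (obs o_4=4)
t=5: δ = [2.725e-06, 4.070e-06, 2.035e-06]  ψ = [1, 0, 0]  (obs o_5=2)
backtrack: best end state = 1; path = [0, 1, 2, 1, 0, 1]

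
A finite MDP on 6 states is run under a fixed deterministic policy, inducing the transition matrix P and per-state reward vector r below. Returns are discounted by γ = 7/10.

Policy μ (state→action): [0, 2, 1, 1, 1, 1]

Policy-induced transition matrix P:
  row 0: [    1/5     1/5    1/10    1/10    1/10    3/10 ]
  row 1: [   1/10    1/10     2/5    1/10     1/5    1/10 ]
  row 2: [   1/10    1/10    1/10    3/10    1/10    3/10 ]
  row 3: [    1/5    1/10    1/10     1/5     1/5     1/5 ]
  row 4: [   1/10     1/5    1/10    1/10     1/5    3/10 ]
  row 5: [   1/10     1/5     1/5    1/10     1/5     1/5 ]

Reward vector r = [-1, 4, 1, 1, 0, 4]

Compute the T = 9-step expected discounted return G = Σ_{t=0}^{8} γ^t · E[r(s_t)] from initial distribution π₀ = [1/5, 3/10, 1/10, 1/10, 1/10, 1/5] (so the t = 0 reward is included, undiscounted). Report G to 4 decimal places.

t=0: π = [0.2000, 0.3000, 0.1000, 0.1000, 0.1000, 0.2000], E[r] = 2.0000, γ^t·E[r] = 2.000000, running G = 2.000000
t=1: π = [0.1300, 0.1500, 0.2100, 0.1300, 0.1700, 0.2100], E[r] = 1.6500, γ^t·E[r] = 1.155000, running G = 3.155000
t=2: π = [0.1260, 0.1510, 0.1660, 0.1550, 0.1660, 0.2360], E[r] = 1.7430, γ^t·E[r] = 0.854070, running G = 4.009070
t=3: π = [0.1281, 0.1528, 0.1689, 0.1487, 0.1708, 0.2307], E[r] = 1.7235, γ^t·E[r] = 0.591161, running G = 4.600231
t=4: π = [0.1277, 0.1530, 0.1689, 0.1487, 0.1703, 0.2315], E[r] = 1.7277, γ^t·E[r] = 0.414826, running G = 5.015056
t=5: π = [0.1276, 0.1529, 0.1690, 0.1486, 0.1703, 0.2314], E[r] = 1.7274, γ^t·E[r] = 0.290327, running G = 5.305383
t=6: π = [0.1276, 0.1529, 0.1690, 0.1487, 0.1703, 0.2314], E[r] = 1.7274, γ^t·E[r] = 0.203232, running G = 5.508615
t=7: π = [0.1276, 0.1529, 0.1690, 0.1487, 0.1703, 0.2314], E[r] = 1.7274, γ^t·E[r] = 0.142261, running G = 5.650876
t=8: π = [0.1276, 0.1529, 0.1690, 0.1487, 0.1703, 0.2314], E[r] = 1.7274, γ^t·E[r] = 0.099583, running G = 5.750459

G = 5.7505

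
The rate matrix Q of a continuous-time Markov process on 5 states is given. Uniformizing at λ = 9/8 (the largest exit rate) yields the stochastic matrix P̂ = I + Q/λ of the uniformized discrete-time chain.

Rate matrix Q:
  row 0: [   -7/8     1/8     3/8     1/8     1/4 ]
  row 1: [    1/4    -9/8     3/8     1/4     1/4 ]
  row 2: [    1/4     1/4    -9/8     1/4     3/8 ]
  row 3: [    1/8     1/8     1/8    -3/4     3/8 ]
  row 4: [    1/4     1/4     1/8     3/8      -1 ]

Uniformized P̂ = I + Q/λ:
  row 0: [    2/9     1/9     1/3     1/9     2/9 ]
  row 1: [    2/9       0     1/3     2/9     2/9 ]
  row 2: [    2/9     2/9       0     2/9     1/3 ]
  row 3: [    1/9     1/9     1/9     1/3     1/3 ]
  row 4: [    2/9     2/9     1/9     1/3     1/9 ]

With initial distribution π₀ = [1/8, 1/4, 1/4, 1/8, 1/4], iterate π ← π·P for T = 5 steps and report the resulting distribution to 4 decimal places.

t=0: π = [0.1250, 0.2500, 0.2500, 0.1250, 0.2500]
t=1: π = [0.2083, 0.1389, 0.1667, 0.2500, 0.2361]
t=2: π = [0.1944, 0.1404, 0.1698, 0.2531, 0.2423]
t=3: π = [0.1941, 0.1413, 0.1667, 0.2557, 0.2423]
t=4: π = [0.1938, 0.1409, 0.1671, 0.2560, 0.2422]
t=5: π = [0.1938, 0.1409, 0.1669, 0.2560, 0.2423]

π = [0.1938, 0.1409, 0.1669, 0.2560, 0.2423]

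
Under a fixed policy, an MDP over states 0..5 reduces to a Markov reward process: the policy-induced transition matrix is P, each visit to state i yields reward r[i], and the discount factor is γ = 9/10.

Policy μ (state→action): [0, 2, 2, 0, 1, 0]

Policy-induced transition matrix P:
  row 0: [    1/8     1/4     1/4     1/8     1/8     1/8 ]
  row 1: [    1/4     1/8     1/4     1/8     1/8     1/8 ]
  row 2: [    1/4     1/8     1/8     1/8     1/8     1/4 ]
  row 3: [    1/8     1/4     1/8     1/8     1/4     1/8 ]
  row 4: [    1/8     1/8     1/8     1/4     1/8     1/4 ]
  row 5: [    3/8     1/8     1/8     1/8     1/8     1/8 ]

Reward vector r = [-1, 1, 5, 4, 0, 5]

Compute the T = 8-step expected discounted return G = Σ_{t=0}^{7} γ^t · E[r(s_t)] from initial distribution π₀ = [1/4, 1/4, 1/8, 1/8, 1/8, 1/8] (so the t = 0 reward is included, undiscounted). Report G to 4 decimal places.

G = 12.1827

t=0: π = [0.2500, 0.2500, 0.1250, 0.1250, 0.1250, 0.1250], E[r] = 1.7500, γ^t·E[r] = 1.750000, running G = 1.750000
t=1: π = [0.2031, 0.1719, 0.1875, 0.1406, 0.1406, 0.1563], E[r] = 2.2500, γ^t·E[r] = 2.025000, running G = 3.775000
t=2: π = [0.2090, 0.1680, 0.1719, 0.1426, 0.1426, 0.1660], E[r] = 2.2188, γ^t·E[r] = 1.797188, running G = 5.572188
t=3: π = [0.2090, 0.1689, 0.1721, 0.1428, 0.1428, 0.1643], E[r] = 2.2134, γ^t·E[r] = 1.613553, running G = 7.185741
t=4: π = [0.2087, 0.1690, 0.1722, 0.1429, 0.1429, 0.1644], E[r] = 2.2147, γ^t·E[r] = 1.453079, running G = 8.638820
t=5: π = [0.2087, 0.1689, 0.1722, 0.1429, 0.1429, 0.1644], E[r] = 2.2146, γ^t·E[r] = 1.307708, running G = 9.946528
t=6: π = [0.2087, 0.1690, 0.1722, 0.1429, 0.1429, 0.1644], E[r] = 2.2146, γ^t·E[r] = 1.176935, running G = 11.123462
t=7: π = [0.2087, 0.1689, 0.1722, 0.1429, 0.1429, 0.1644], E[r] = 2.2146, γ^t·E[r] = 1.059242, running G = 12.182704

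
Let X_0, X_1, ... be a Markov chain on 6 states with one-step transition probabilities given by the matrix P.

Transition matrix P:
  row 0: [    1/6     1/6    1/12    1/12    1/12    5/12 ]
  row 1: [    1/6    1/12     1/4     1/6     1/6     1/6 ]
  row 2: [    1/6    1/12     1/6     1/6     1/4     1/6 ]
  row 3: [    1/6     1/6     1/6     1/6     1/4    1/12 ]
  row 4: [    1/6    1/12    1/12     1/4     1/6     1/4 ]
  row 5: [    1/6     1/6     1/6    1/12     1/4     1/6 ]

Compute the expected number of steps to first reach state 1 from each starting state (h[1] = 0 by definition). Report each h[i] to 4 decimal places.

h = [7.0972, 0.0000, 7.8352, 7.2325, 7.7424, 7.2325]

First-step conditioning: h[1] = 0; for i ≠ 1, h[i] = 1 + Σ_k P[i][k]·h[k].
  h[0] = 1 + 1/6·h[0] + 1/12·h[2] + 1/12·h[3] + 1/12·h[4] + 5/12·h[5]
  h[2] = 1 + 1/6·h[0] + 1/6·h[2] + 1/6·h[3] + 1/4·h[4] + 1/6·h[5]
  h[3] = 1 + 1/6·h[0] + 1/6·h[2] + 1/6·h[3] + 1/4·h[4] + 1/12·h[5]
  h[4] = 1 + 1/6·h[0] + 1/12·h[2] + 1/4·h[3] + 1/6·h[4] + 1/4·h[5]
  h[5] = 1 + 1/6·h[0] + 1/6·h[2] + 1/12·h[3] + 1/4·h[4] + 1/6·h[5]
Solving the 5×5 linear system over states ≠ 1 gives exactly h = [11022/1553, 0, 12168/1553, 11232/1553, 12024/1553, 11232/1553] (h[1] = 0 is the target).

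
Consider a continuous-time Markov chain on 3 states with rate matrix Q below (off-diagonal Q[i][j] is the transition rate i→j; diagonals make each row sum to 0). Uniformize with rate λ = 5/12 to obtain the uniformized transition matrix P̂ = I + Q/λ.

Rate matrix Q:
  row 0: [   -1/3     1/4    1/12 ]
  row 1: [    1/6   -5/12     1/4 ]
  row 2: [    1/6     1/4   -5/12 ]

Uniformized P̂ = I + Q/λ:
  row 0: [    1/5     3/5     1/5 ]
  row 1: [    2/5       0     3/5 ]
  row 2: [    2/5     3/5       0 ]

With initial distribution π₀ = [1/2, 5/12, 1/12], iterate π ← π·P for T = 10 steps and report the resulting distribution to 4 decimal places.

t=0: π = [0.5000, 0.4167, 0.0833]
t=1: π = [0.3000, 0.3500, 0.3500]
t=2: π = [0.3400, 0.3900, 0.2700]
t=3: π = [0.3320, 0.3660, 0.3020]
t=4: π = [0.3336, 0.3804, 0.2860]
t=5: π = [0.3333, 0.3718, 0.2950]
t=6: π = [0.3333, 0.3769, 0.2897]
t=7: π = [0.3333, 0.3738, 0.2928]
t=8: π = [0.3333, 0.3757, 0.2910]
t=9: π = [0.3333, 0.3746, 0.2921]
t=10: π = [0.3333, 0.3753, 0.2914]

π = [0.3333, 0.3753, 0.2914]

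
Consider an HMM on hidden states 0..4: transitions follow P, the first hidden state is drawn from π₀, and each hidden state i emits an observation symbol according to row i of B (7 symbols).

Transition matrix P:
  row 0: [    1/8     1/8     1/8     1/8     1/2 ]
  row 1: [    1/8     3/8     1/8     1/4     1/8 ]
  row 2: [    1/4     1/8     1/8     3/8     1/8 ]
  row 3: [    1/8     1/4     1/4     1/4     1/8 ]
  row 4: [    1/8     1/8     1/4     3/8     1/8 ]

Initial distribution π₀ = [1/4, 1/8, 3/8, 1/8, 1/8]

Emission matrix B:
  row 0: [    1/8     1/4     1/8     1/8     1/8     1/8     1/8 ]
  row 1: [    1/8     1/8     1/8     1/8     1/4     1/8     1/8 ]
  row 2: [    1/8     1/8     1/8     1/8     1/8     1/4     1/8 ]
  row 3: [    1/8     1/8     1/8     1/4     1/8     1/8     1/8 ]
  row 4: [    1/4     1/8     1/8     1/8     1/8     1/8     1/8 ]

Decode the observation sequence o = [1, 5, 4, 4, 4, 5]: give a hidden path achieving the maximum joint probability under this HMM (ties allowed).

t=0: δ = [6.250e-02, 1.562e-02, 4.688e-02, 1.562e-02, 1.562e-02]  (obs o_0=1)
t=1: δ = [1.465e-03, 9.766e-04, 1.953e-03, 2.197e-03, 3.906e-03]  ψ = [2, 0, 0, 2, 0]  (obs o_1=5)
t=2: δ = [6.104e-05, 1.373e-04, 1.221e-04, 1.831e-04, 9.155e-05]  ψ = [2, 3, 4, 4, 0]  (obs o_2=4)
t=3: δ = [3.815e-06, 1.287e-05, 5.722e-06, 5.722e-06, 3.815e-06]  ψ = [2, 1, 3, 2, 0]  (obs o_3=4)
t=4: δ = [2.012e-07, 1.207e-06, 2.012e-07, 4.023e-07, 2.384e-07]  ψ = [1, 1, 1, 1, 0]  (obs o_4=4)
t=5: δ = [1.886e-08, 5.658e-08, 3.772e-08, 3.772e-08, 1.886e-08]  ψ = [1, 1, 1, 1, 1]  (obs o_5=5)
backtrack: best end state = 1; path = [2, 3, 1, 1, 1, 1]

path = [2, 3, 1, 1, 1, 1]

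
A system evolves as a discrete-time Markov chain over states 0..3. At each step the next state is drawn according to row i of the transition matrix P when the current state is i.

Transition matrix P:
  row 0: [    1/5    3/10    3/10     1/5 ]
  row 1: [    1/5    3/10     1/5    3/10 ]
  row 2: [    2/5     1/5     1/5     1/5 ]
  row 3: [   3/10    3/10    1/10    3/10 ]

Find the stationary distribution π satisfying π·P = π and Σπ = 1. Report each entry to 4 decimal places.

π = [0.2656, 0.2799, 0.2012, 0.2533]

Balance equations π_j = Σ_i π_i·P[i][j]:
  π_0 = 1/5·π_0 + 1/5·π_1 + 2/5·π_2 + 3/10·π_3
  π_1 = 3/10·π_0 + 3/10·π_1 + 1/5·π_2 + 3/10·π_3
  π_2 = 3/10·π_0 + 1/5·π_1 + 1/5·π_2 + 1/10·π_3
  normalize: π_0 + π_1 + π_2 + π_3 = 1
Solving the linear system gives exactly π = [260/979, 274/979, 197/979, 248/979].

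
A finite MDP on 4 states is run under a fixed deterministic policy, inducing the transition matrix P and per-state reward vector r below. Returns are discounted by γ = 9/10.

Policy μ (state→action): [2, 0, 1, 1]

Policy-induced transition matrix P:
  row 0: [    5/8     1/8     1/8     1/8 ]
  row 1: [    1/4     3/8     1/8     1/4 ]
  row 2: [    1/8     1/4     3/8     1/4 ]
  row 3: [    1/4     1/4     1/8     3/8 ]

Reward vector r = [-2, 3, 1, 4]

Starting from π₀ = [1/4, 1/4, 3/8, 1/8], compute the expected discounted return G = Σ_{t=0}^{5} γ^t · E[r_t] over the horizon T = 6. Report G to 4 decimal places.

G = 5.4714

t=0: π = [0.2500, 0.2500, 0.3750, 0.1250], E[r] = 1.1250, γ^t·E[r] = 1.125000, running G = 1.125000
t=1: π = [0.2969, 0.2500, 0.2188, 0.2344], E[r] = 1.3125, γ^t·E[r] = 1.181250, running G = 2.306250
t=2: π = [0.3340, 0.2441, 0.1797, 0.2422], E[r] = 1.2129, γ^t·E[r] = 0.982441, running G = 3.288691
t=3: π = [0.3528, 0.2388, 0.1699, 0.2385], E[r] = 1.1348, γ^t·E[r] = 0.827244, running G = 4.115936
t=4: π = [0.3611, 0.2357, 0.1675, 0.2357], E[r] = 1.0955, γ^t·E[r] = 0.718751, running G = 4.834686
t=5: π = [0.3645, 0.2343, 0.1669, 0.2343], E[r] = 1.0783, γ^t·E[r] = 0.636721, running G = 5.471407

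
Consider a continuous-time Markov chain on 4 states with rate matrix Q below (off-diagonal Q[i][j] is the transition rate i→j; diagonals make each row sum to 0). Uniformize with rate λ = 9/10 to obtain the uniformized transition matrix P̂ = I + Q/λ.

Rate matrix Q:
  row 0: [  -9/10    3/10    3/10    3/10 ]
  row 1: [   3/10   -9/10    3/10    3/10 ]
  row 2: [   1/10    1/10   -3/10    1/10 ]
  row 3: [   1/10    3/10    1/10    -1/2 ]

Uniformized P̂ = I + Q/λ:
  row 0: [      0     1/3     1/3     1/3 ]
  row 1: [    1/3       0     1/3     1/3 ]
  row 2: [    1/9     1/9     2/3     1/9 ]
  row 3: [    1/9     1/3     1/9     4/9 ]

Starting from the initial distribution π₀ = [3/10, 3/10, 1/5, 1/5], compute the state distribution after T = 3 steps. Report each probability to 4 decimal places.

π = [0.1384, 0.1845, 0.3967, 0.2804]

t=0: π = [0.3000, 0.3000, 0.2000, 0.2000]
t=1: π = [0.1444, 0.1889, 0.3556, 0.3111]
t=2: π = [0.1370, 0.1914, 0.3827, 0.2889]
t=3: π = [0.1384, 0.1845, 0.3967, 0.2804]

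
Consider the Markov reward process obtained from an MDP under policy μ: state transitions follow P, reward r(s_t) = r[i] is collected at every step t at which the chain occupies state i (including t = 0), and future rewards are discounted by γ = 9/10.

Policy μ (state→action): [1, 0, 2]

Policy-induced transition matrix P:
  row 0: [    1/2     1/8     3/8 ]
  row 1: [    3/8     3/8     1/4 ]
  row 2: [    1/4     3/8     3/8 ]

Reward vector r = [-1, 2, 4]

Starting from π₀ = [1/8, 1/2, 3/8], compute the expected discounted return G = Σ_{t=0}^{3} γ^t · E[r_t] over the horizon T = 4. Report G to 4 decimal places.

G = 6.1657

t=0: π = [0.1250, 0.5000, 0.3750], E[r] = 2.3750, γ^t·E[r] = 2.375000, running G = 2.375000
t=1: π = [0.3438, 0.3438, 0.3125], E[r] = 1.5938, γ^t·E[r] = 1.434375, running G = 3.809375
t=2: π = [0.3789, 0.2891, 0.3320], E[r] = 1.5273, γ^t·E[r] = 1.237148, running G = 5.046523
t=3: π = [0.3809, 0.2803, 0.3389], E[r] = 1.5352, γ^t·E[r] = 1.119129, running G = 6.165652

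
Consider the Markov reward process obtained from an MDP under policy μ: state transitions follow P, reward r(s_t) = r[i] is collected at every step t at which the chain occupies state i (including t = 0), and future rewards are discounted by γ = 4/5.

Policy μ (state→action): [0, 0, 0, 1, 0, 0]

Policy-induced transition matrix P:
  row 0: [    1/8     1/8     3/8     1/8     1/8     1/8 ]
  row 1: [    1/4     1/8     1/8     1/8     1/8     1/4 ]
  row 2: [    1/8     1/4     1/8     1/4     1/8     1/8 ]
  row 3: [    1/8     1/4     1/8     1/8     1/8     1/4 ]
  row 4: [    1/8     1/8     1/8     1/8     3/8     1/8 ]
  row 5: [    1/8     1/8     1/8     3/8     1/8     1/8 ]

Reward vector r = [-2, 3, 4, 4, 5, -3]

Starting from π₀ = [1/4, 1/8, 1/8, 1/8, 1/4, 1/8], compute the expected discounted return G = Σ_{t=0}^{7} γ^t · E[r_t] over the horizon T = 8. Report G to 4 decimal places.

t=0: π = [0.2500, 0.1250, 0.1250, 0.1250, 0.2500, 0.1250], E[r] = 1.7500, γ^t·E[r] = 1.750000, running G = 1.750000
t=1: π = [0.1406, 0.1563, 0.1875, 0.1719, 0.1875, 0.1563], E[r] = 2.0938, γ^t·E[r] = 1.675000, running G = 3.425000
t=2: π = [0.1445, 0.1699, 0.1602, 0.1875, 0.1719, 0.1660], E[r] = 1.9727, γ^t·E[r] = 1.262500, running G = 4.687500
t=3: π = [0.1462, 0.1685, 0.1611, 0.1865, 0.1680, 0.1697], E[r] = 1.9343, γ^t·E[r] = 0.990375, running G = 5.677875
t=4: π = [0.1461, 0.1685, 0.1616, 0.1876, 0.1670, 0.1694], E[r] = 1.9366, γ^t·E[r] = 0.793225, running G = 6.471100
t=5: π = [0.1461, 0.1686, 0.1615, 0.1875, 0.1667, 0.1695], E[r] = 1.9352, γ^t·E[r] = 0.634143, running G = 7.105243
t=6: π = [0.1461, 0.1686, 0.1615, 0.1876, 0.1667, 0.1695], E[r] = 1.9349, γ^t·E[r] = 0.507228, running G = 7.612470
t=7: π = [0.1461, 0.1686, 0.1615, 0.1876, 0.1667, 0.1695], E[r] = 1.9349, γ^t·E[r] = 0.405776, running G = 8.018246

G = 8.0182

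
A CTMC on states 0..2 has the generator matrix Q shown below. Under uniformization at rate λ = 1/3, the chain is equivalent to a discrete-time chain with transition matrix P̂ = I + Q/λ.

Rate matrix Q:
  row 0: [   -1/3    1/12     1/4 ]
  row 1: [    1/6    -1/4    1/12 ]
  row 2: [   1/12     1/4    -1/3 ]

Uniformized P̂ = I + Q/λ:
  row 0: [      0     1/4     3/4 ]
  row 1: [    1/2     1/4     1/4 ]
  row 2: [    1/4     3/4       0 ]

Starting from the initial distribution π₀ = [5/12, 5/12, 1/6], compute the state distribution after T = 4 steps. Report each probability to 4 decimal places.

t=0: π = [0.4167, 0.4167, 0.1667]
t=1: π = [0.2500, 0.3333, 0.4167]
t=2: π = [0.2708, 0.4583, 0.2708]
t=3: π = [0.2969, 0.3854, 0.3177]
t=4: π = [0.2721, 0.4089, 0.3190]

π = [0.2721, 0.4089, 0.3190]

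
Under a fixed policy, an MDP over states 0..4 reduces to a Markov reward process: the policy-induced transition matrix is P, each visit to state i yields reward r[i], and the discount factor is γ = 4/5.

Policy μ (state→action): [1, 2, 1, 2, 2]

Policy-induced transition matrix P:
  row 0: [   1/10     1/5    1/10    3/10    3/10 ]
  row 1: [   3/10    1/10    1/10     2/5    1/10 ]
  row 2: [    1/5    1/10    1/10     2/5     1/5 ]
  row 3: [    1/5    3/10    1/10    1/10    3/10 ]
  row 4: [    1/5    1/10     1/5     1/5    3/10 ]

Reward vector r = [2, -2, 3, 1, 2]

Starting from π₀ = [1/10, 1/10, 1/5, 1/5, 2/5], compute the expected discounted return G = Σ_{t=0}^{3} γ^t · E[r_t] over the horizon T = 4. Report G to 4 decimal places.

G = 4.0057

t=0: π = [0.1000, 0.1000, 0.2000, 0.2000, 0.4000], E[r] = 1.6000, γ^t·E[r] = 1.600000, running G = 1.600000
t=1: π = [0.2000, 0.1500, 0.1400, 0.2500, 0.2600], E[r] = 1.2900, γ^t·E[r] = 1.032000, running G = 2.632000
t=2: π = [0.1950, 0.1700, 0.1260, 0.2530, 0.2560], E[r] = 1.1930, γ^t·E[r] = 0.763520, running G = 3.395520
t=3: π = [0.1975, 0.1701, 0.1256, 0.2534, 0.2534], E[r] = 1.1918, γ^t·E[r] = 0.610202, running G = 4.005722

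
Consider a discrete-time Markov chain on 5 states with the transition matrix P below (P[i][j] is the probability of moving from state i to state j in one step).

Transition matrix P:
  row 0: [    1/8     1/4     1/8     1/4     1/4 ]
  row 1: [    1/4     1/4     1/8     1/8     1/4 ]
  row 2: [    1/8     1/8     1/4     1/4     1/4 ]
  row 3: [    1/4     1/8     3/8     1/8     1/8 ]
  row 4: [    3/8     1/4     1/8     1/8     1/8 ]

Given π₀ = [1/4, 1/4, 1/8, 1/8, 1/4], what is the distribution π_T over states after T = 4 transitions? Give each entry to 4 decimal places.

t=0: π = [0.2500, 0.2500, 0.1250, 0.1250, 0.2500]
t=1: π = [0.2344, 0.2188, 0.1719, 0.1719, 0.2031]
t=2: π = [0.2246, 0.2070, 0.1895, 0.1758, 0.2031]
t=3: π = [0.2236, 0.2043, 0.1926, 0.1768, 0.2026]
t=4: π = [0.2233, 0.2038, 0.1933, 0.1770, 0.2026]

π = [0.2233, 0.2038, 0.1933, 0.1770, 0.2026]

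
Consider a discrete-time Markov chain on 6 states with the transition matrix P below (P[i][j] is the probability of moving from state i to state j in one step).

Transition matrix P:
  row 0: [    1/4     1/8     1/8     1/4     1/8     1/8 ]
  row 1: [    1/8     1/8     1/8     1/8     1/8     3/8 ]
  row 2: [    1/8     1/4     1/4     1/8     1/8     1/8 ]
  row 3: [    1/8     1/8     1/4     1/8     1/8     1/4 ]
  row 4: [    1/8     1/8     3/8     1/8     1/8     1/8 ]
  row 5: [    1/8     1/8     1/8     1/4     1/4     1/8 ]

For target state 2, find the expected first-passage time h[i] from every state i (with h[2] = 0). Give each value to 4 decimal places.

h = [5.3800, 5.4172, 0.0000, 4.7646, 4.1119, 5.2214]

First-step conditioning: h[2] = 0; for i ≠ 2, h[i] = 1 + Σ_k P[i][k]·h[k].
  h[0] = 1 + 1/4·h[0] + 1/8·h[1] + 1/4·h[3] + 1/8·h[4] + 1/8·h[5]
  h[1] = 1 + 1/8·h[0] + 1/8·h[1] + 1/8·h[3] + 1/8·h[4] + 3/8·h[5]
  h[3] = 1 + 1/8·h[0] + 1/8·h[1] + 1/8·h[3] + 1/8·h[4] + 1/4·h[5]
  h[4] = 1 + 1/8·h[0] + 1/8·h[1] + 1/8·h[3] + 1/8·h[4] + 1/8·h[5]
  h[5] = 1 + 1/8·h[0] + 1/8·h[1] + 1/4·h[3] + 1/4·h[4] + 1/8·h[5]
Solving the 5×5 linear system over states ≠ 2 gives exactly h = [2308/429, 2324/429, 0, 2044/429, 588/143, 2240/429] (h[2] = 0 is the target).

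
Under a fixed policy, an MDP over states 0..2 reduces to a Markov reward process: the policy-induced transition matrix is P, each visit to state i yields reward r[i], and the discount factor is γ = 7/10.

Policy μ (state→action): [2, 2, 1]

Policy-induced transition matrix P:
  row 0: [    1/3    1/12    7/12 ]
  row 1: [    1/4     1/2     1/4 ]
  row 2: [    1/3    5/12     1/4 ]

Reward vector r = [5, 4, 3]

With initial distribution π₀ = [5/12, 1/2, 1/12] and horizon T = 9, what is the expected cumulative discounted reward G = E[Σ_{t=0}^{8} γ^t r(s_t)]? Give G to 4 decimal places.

t=0: π = [0.4167, 0.5000, 0.0833], E[r] = 4.3333, γ^t·E[r] = 4.333333, running G = 4.333333
t=1: π = [0.2917, 0.3194, 0.3889], E[r] = 3.9028, γ^t·E[r] = 2.731944, running G = 7.065278
t=2: π = [0.3067, 0.3461, 0.3472], E[r] = 3.9595, γ^t·E[r] = 1.940150, running G = 9.005428
t=3: π = [0.3045, 0.3433, 0.3522], E[r] = 3.9523, γ^t·E[r] = 1.355624, running G = 10.361052
t=4: π = [0.3047, 0.3438, 0.3515], E[r] = 3.9532, γ^t·E[r] = 0.949170, running G = 11.310223
t=5: π = [0.3047, 0.3437, 0.3516], E[r] = 3.9531, γ^t·E[r] = 0.664399, running G = 11.974622
t=6: π = [0.3047, 0.3437, 0.3516], E[r] = 3.9531, γ^t·E[r] = 0.465081, running G = 12.439703
t=7: π = [0.3047, 0.3437, 0.3516], E[r] = 3.9531, γ^t·E[r] = 0.325557, running G = 12.765260
t=8: π = [0.3047, 0.3437, 0.3516], E[r] = 3.9531, γ^t·E[r] = 0.227890, running G = 12.993150

G = 12.9931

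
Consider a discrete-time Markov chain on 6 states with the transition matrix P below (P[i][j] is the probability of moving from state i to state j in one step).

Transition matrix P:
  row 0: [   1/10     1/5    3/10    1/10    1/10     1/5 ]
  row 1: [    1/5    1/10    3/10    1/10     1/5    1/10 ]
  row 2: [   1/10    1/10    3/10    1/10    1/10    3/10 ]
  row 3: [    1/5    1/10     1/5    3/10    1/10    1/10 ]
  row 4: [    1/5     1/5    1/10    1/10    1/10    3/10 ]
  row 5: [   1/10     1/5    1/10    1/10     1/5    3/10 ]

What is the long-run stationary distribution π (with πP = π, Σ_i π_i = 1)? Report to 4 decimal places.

Balance equations π_j = Σ_i π_i·P[i][j]:
  π_0 = 1/10·π_0 + 1/5·π_1 + 1/10·π_2 + 1/5·π_3 + 1/5·π_4 + 1/10·π_5
  π_1 = 1/5·π_0 + 1/10·π_1 + 1/10·π_2 + 1/10·π_3 + 1/5·π_4 + 1/5·π_5
  π_2 = 3/10·π_0 + 3/10·π_1 + 3/10·π_2 + 1/5·π_3 + 1/10·π_4 + 1/10·π_5
  π_3 = 1/10·π_0 + 1/10·π_1 + 1/10·π_2 + 3/10·π_3 + 1/10·π_4 + 1/10·π_5
  π_4 = 1/10·π_0 + 1/5·π_1 + 1/10·π_2 + 1/10·π_3 + 1/10·π_4 + 1/5·π_5
  normalize: π_0 + π_1 + π_2 + π_3 + π_4 + π_5 = 1
Solving the linear system gives exactly π = [1419/10034, 12123/80272, 17157/80272, 1/8, 11091/80272, 18515/80272].

π = [0.1414, 0.1510, 0.2137, 0.1250, 0.1382, 0.2307]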